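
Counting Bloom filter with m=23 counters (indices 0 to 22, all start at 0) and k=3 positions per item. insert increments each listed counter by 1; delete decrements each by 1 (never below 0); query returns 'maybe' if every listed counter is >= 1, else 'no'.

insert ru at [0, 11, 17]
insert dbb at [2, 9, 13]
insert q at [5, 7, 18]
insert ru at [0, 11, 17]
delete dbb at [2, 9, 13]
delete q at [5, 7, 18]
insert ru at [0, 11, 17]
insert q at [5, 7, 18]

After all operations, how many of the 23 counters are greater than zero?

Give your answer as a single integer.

Answer: 6

Derivation:
Step 1: insert ru at [0, 11, 17] -> counters=[1,0,0,0,0,0,0,0,0,0,0,1,0,0,0,0,0,1,0,0,0,0,0]
Step 2: insert dbb at [2, 9, 13] -> counters=[1,0,1,0,0,0,0,0,0,1,0,1,0,1,0,0,0,1,0,0,0,0,0]
Step 3: insert q at [5, 7, 18] -> counters=[1,0,1,0,0,1,0,1,0,1,0,1,0,1,0,0,0,1,1,0,0,0,0]
Step 4: insert ru at [0, 11, 17] -> counters=[2,0,1,0,0,1,0,1,0,1,0,2,0,1,0,0,0,2,1,0,0,0,0]
Step 5: delete dbb at [2, 9, 13] -> counters=[2,0,0,0,0,1,0,1,0,0,0,2,0,0,0,0,0,2,1,0,0,0,0]
Step 6: delete q at [5, 7, 18] -> counters=[2,0,0,0,0,0,0,0,0,0,0,2,0,0,0,0,0,2,0,0,0,0,0]
Step 7: insert ru at [0, 11, 17] -> counters=[3,0,0,0,0,0,0,0,0,0,0,3,0,0,0,0,0,3,0,0,0,0,0]
Step 8: insert q at [5, 7, 18] -> counters=[3,0,0,0,0,1,0,1,0,0,0,3,0,0,0,0,0,3,1,0,0,0,0]
Final counters=[3,0,0,0,0,1,0,1,0,0,0,3,0,0,0,0,0,3,1,0,0,0,0] -> 6 nonzero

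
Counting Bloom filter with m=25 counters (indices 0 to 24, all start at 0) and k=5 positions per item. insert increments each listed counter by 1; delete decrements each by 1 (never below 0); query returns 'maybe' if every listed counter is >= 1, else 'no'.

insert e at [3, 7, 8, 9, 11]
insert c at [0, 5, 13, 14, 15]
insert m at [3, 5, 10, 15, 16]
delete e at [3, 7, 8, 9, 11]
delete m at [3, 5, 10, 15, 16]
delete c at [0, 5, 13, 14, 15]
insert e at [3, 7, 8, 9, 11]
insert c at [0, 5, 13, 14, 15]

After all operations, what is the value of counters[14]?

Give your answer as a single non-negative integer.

Step 1: insert e at [3, 7, 8, 9, 11] -> counters=[0,0,0,1,0,0,0,1,1,1,0,1,0,0,0,0,0,0,0,0,0,0,0,0,0]
Step 2: insert c at [0, 5, 13, 14, 15] -> counters=[1,0,0,1,0,1,0,1,1,1,0,1,0,1,1,1,0,0,0,0,0,0,0,0,0]
Step 3: insert m at [3, 5, 10, 15, 16] -> counters=[1,0,0,2,0,2,0,1,1,1,1,1,0,1,1,2,1,0,0,0,0,0,0,0,0]
Step 4: delete e at [3, 7, 8, 9, 11] -> counters=[1,0,0,1,0,2,0,0,0,0,1,0,0,1,1,2,1,0,0,0,0,0,0,0,0]
Step 5: delete m at [3, 5, 10, 15, 16] -> counters=[1,0,0,0,0,1,0,0,0,0,0,0,0,1,1,1,0,0,0,0,0,0,0,0,0]
Step 6: delete c at [0, 5, 13, 14, 15] -> counters=[0,0,0,0,0,0,0,0,0,0,0,0,0,0,0,0,0,0,0,0,0,0,0,0,0]
Step 7: insert e at [3, 7, 8, 9, 11] -> counters=[0,0,0,1,0,0,0,1,1,1,0,1,0,0,0,0,0,0,0,0,0,0,0,0,0]
Step 8: insert c at [0, 5, 13, 14, 15] -> counters=[1,0,0,1,0,1,0,1,1,1,0,1,0,1,1,1,0,0,0,0,0,0,0,0,0]
Final counters=[1,0,0,1,0,1,0,1,1,1,0,1,0,1,1,1,0,0,0,0,0,0,0,0,0] -> counters[14]=1

Answer: 1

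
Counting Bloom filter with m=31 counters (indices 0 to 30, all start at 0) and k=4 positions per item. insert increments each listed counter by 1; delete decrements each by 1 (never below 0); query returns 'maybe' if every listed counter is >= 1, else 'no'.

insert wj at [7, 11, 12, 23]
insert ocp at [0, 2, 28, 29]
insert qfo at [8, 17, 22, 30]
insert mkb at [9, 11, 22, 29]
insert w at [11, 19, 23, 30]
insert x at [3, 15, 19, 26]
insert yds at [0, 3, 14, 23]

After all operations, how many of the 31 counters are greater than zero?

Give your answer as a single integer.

Answer: 18

Derivation:
Step 1: insert wj at [7, 11, 12, 23] -> counters=[0,0,0,0,0,0,0,1,0,0,0,1,1,0,0,0,0,0,0,0,0,0,0,1,0,0,0,0,0,0,0]
Step 2: insert ocp at [0, 2, 28, 29] -> counters=[1,0,1,0,0,0,0,1,0,0,0,1,1,0,0,0,0,0,0,0,0,0,0,1,0,0,0,0,1,1,0]
Step 3: insert qfo at [8, 17, 22, 30] -> counters=[1,0,1,0,0,0,0,1,1,0,0,1,1,0,0,0,0,1,0,0,0,0,1,1,0,0,0,0,1,1,1]
Step 4: insert mkb at [9, 11, 22, 29] -> counters=[1,0,1,0,0,0,0,1,1,1,0,2,1,0,0,0,0,1,0,0,0,0,2,1,0,0,0,0,1,2,1]
Step 5: insert w at [11, 19, 23, 30] -> counters=[1,0,1,0,0,0,0,1,1,1,0,3,1,0,0,0,0,1,0,1,0,0,2,2,0,0,0,0,1,2,2]
Step 6: insert x at [3, 15, 19, 26] -> counters=[1,0,1,1,0,0,0,1,1,1,0,3,1,0,0,1,0,1,0,2,0,0,2,2,0,0,1,0,1,2,2]
Step 7: insert yds at [0, 3, 14, 23] -> counters=[2,0,1,2,0,0,0,1,1,1,0,3,1,0,1,1,0,1,0,2,0,0,2,3,0,0,1,0,1,2,2]
Final counters=[2,0,1,2,0,0,0,1,1,1,0,3,1,0,1,1,0,1,0,2,0,0,2,3,0,0,1,0,1,2,2] -> 18 nonzero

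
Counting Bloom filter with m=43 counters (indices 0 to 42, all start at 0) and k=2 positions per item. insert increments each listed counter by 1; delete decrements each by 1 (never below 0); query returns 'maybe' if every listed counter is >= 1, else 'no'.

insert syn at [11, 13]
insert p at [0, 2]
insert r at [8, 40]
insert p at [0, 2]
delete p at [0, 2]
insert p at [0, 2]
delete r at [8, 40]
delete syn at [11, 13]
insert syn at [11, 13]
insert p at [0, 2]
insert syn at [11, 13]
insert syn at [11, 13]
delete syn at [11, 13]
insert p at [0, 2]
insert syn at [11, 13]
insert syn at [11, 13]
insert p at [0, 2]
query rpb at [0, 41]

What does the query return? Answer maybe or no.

Step 1: insert syn at [11, 13] -> counters=[0,0,0,0,0,0,0,0,0,0,0,1,0,1,0,0,0,0,0,0,0,0,0,0,0,0,0,0,0,0,0,0,0,0,0,0,0,0,0,0,0,0,0]
Step 2: insert p at [0, 2] -> counters=[1,0,1,0,0,0,0,0,0,0,0,1,0,1,0,0,0,0,0,0,0,0,0,0,0,0,0,0,0,0,0,0,0,0,0,0,0,0,0,0,0,0,0]
Step 3: insert r at [8, 40] -> counters=[1,0,1,0,0,0,0,0,1,0,0,1,0,1,0,0,0,0,0,0,0,0,0,0,0,0,0,0,0,0,0,0,0,0,0,0,0,0,0,0,1,0,0]
Step 4: insert p at [0, 2] -> counters=[2,0,2,0,0,0,0,0,1,0,0,1,0,1,0,0,0,0,0,0,0,0,0,0,0,0,0,0,0,0,0,0,0,0,0,0,0,0,0,0,1,0,0]
Step 5: delete p at [0, 2] -> counters=[1,0,1,0,0,0,0,0,1,0,0,1,0,1,0,0,0,0,0,0,0,0,0,0,0,0,0,0,0,0,0,0,0,0,0,0,0,0,0,0,1,0,0]
Step 6: insert p at [0, 2] -> counters=[2,0,2,0,0,0,0,0,1,0,0,1,0,1,0,0,0,0,0,0,0,0,0,0,0,0,0,0,0,0,0,0,0,0,0,0,0,0,0,0,1,0,0]
Step 7: delete r at [8, 40] -> counters=[2,0,2,0,0,0,0,0,0,0,0,1,0,1,0,0,0,0,0,0,0,0,0,0,0,0,0,0,0,0,0,0,0,0,0,0,0,0,0,0,0,0,0]
Step 8: delete syn at [11, 13] -> counters=[2,0,2,0,0,0,0,0,0,0,0,0,0,0,0,0,0,0,0,0,0,0,0,0,0,0,0,0,0,0,0,0,0,0,0,0,0,0,0,0,0,0,0]
Step 9: insert syn at [11, 13] -> counters=[2,0,2,0,0,0,0,0,0,0,0,1,0,1,0,0,0,0,0,0,0,0,0,0,0,0,0,0,0,0,0,0,0,0,0,0,0,0,0,0,0,0,0]
Step 10: insert p at [0, 2] -> counters=[3,0,3,0,0,0,0,0,0,0,0,1,0,1,0,0,0,0,0,0,0,0,0,0,0,0,0,0,0,0,0,0,0,0,0,0,0,0,0,0,0,0,0]
Step 11: insert syn at [11, 13] -> counters=[3,0,3,0,0,0,0,0,0,0,0,2,0,2,0,0,0,0,0,0,0,0,0,0,0,0,0,0,0,0,0,0,0,0,0,0,0,0,0,0,0,0,0]
Step 12: insert syn at [11, 13] -> counters=[3,0,3,0,0,0,0,0,0,0,0,3,0,3,0,0,0,0,0,0,0,0,0,0,0,0,0,0,0,0,0,0,0,0,0,0,0,0,0,0,0,0,0]
Step 13: delete syn at [11, 13] -> counters=[3,0,3,0,0,0,0,0,0,0,0,2,0,2,0,0,0,0,0,0,0,0,0,0,0,0,0,0,0,0,0,0,0,0,0,0,0,0,0,0,0,0,0]
Step 14: insert p at [0, 2] -> counters=[4,0,4,0,0,0,0,0,0,0,0,2,0,2,0,0,0,0,0,0,0,0,0,0,0,0,0,0,0,0,0,0,0,0,0,0,0,0,0,0,0,0,0]
Step 15: insert syn at [11, 13] -> counters=[4,0,4,0,0,0,0,0,0,0,0,3,0,3,0,0,0,0,0,0,0,0,0,0,0,0,0,0,0,0,0,0,0,0,0,0,0,0,0,0,0,0,0]
Step 16: insert syn at [11, 13] -> counters=[4,0,4,0,0,0,0,0,0,0,0,4,0,4,0,0,0,0,0,0,0,0,0,0,0,0,0,0,0,0,0,0,0,0,0,0,0,0,0,0,0,0,0]
Step 17: insert p at [0, 2] -> counters=[5,0,5,0,0,0,0,0,0,0,0,4,0,4,0,0,0,0,0,0,0,0,0,0,0,0,0,0,0,0,0,0,0,0,0,0,0,0,0,0,0,0,0]
Query rpb: check counters[0]=5 counters[41]=0 -> no

Answer: no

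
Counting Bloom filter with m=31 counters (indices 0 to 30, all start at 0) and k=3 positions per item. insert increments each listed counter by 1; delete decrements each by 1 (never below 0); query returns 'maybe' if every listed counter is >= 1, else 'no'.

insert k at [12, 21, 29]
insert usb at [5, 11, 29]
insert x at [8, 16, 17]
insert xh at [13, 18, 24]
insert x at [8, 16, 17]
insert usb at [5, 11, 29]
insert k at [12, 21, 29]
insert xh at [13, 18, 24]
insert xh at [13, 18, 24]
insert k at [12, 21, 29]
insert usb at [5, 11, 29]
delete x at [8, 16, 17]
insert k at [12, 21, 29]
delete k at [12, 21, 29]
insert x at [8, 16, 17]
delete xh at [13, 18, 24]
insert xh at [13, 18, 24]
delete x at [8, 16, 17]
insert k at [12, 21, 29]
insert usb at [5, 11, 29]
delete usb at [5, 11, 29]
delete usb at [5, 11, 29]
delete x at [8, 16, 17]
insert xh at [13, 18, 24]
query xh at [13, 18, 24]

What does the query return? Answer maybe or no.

Answer: maybe

Derivation:
Step 1: insert k at [12, 21, 29] -> counters=[0,0,0,0,0,0,0,0,0,0,0,0,1,0,0,0,0,0,0,0,0,1,0,0,0,0,0,0,0,1,0]
Step 2: insert usb at [5, 11, 29] -> counters=[0,0,0,0,0,1,0,0,0,0,0,1,1,0,0,0,0,0,0,0,0,1,0,0,0,0,0,0,0,2,0]
Step 3: insert x at [8, 16, 17] -> counters=[0,0,0,0,0,1,0,0,1,0,0,1,1,0,0,0,1,1,0,0,0,1,0,0,0,0,0,0,0,2,0]
Step 4: insert xh at [13, 18, 24] -> counters=[0,0,0,0,0,1,0,0,1,0,0,1,1,1,0,0,1,1,1,0,0,1,0,0,1,0,0,0,0,2,0]
Step 5: insert x at [8, 16, 17] -> counters=[0,0,0,0,0,1,0,0,2,0,0,1,1,1,0,0,2,2,1,0,0,1,0,0,1,0,0,0,0,2,0]
Step 6: insert usb at [5, 11, 29] -> counters=[0,0,0,0,0,2,0,0,2,0,0,2,1,1,0,0,2,2,1,0,0,1,0,0,1,0,0,0,0,3,0]
Step 7: insert k at [12, 21, 29] -> counters=[0,0,0,0,0,2,0,0,2,0,0,2,2,1,0,0,2,2,1,0,0,2,0,0,1,0,0,0,0,4,0]
Step 8: insert xh at [13, 18, 24] -> counters=[0,0,0,0,0,2,0,0,2,0,0,2,2,2,0,0,2,2,2,0,0,2,0,0,2,0,0,0,0,4,0]
Step 9: insert xh at [13, 18, 24] -> counters=[0,0,0,0,0,2,0,0,2,0,0,2,2,3,0,0,2,2,3,0,0,2,0,0,3,0,0,0,0,4,0]
Step 10: insert k at [12, 21, 29] -> counters=[0,0,0,0,0,2,0,0,2,0,0,2,3,3,0,0,2,2,3,0,0,3,0,0,3,0,0,0,0,5,0]
Step 11: insert usb at [5, 11, 29] -> counters=[0,0,0,0,0,3,0,0,2,0,0,3,3,3,0,0,2,2,3,0,0,3,0,0,3,0,0,0,0,6,0]
Step 12: delete x at [8, 16, 17] -> counters=[0,0,0,0,0,3,0,0,1,0,0,3,3,3,0,0,1,1,3,0,0,3,0,0,3,0,0,0,0,6,0]
Step 13: insert k at [12, 21, 29] -> counters=[0,0,0,0,0,3,0,0,1,0,0,3,4,3,0,0,1,1,3,0,0,4,0,0,3,0,0,0,0,7,0]
Step 14: delete k at [12, 21, 29] -> counters=[0,0,0,0,0,3,0,0,1,0,0,3,3,3,0,0,1,1,3,0,0,3,0,0,3,0,0,0,0,6,0]
Step 15: insert x at [8, 16, 17] -> counters=[0,0,0,0,0,3,0,0,2,0,0,3,3,3,0,0,2,2,3,0,0,3,0,0,3,0,0,0,0,6,0]
Step 16: delete xh at [13, 18, 24] -> counters=[0,0,0,0,0,3,0,0,2,0,0,3,3,2,0,0,2,2,2,0,0,3,0,0,2,0,0,0,0,6,0]
Step 17: insert xh at [13, 18, 24] -> counters=[0,0,0,0,0,3,0,0,2,0,0,3,3,3,0,0,2,2,3,0,0,3,0,0,3,0,0,0,0,6,0]
Step 18: delete x at [8, 16, 17] -> counters=[0,0,0,0,0,3,0,0,1,0,0,3,3,3,0,0,1,1,3,0,0,3,0,0,3,0,0,0,0,6,0]
Step 19: insert k at [12, 21, 29] -> counters=[0,0,0,0,0,3,0,0,1,0,0,3,4,3,0,0,1,1,3,0,0,4,0,0,3,0,0,0,0,7,0]
Step 20: insert usb at [5, 11, 29] -> counters=[0,0,0,0,0,4,0,0,1,0,0,4,4,3,0,0,1,1,3,0,0,4,0,0,3,0,0,0,0,8,0]
Step 21: delete usb at [5, 11, 29] -> counters=[0,0,0,0,0,3,0,0,1,0,0,3,4,3,0,0,1,1,3,0,0,4,0,0,3,0,0,0,0,7,0]
Step 22: delete usb at [5, 11, 29] -> counters=[0,0,0,0,0,2,0,0,1,0,0,2,4,3,0,0,1,1,3,0,0,4,0,0,3,0,0,0,0,6,0]
Step 23: delete x at [8, 16, 17] -> counters=[0,0,0,0,0,2,0,0,0,0,0,2,4,3,0,0,0,0,3,0,0,4,0,0,3,0,0,0,0,6,0]
Step 24: insert xh at [13, 18, 24] -> counters=[0,0,0,0,0,2,0,0,0,0,0,2,4,4,0,0,0,0,4,0,0,4,0,0,4,0,0,0,0,6,0]
Query xh: check counters[13]=4 counters[18]=4 counters[24]=4 -> maybe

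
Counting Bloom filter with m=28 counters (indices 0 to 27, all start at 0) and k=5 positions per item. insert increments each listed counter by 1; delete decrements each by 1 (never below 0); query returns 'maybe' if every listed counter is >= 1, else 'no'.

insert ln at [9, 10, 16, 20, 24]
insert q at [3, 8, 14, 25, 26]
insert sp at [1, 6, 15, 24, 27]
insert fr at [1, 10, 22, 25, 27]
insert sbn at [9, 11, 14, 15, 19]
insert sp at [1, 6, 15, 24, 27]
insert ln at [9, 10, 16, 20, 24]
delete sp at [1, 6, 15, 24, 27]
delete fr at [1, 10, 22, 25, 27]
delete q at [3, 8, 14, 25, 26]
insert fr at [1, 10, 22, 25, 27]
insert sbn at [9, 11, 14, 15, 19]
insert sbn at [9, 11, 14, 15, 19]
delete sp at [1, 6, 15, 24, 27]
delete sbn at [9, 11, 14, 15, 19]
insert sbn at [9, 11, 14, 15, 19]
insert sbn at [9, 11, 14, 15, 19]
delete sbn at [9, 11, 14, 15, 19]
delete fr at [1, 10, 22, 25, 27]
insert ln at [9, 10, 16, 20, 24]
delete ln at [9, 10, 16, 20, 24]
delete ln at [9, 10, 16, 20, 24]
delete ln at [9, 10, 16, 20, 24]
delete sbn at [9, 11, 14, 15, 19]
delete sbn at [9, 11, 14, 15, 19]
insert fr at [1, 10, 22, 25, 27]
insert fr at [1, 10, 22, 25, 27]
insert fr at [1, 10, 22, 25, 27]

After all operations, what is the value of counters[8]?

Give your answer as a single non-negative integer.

Step 1: insert ln at [9, 10, 16, 20, 24] -> counters=[0,0,0,0,0,0,0,0,0,1,1,0,0,0,0,0,1,0,0,0,1,0,0,0,1,0,0,0]
Step 2: insert q at [3, 8, 14, 25, 26] -> counters=[0,0,0,1,0,0,0,0,1,1,1,0,0,0,1,0,1,0,0,0,1,0,0,0,1,1,1,0]
Step 3: insert sp at [1, 6, 15, 24, 27] -> counters=[0,1,0,1,0,0,1,0,1,1,1,0,0,0,1,1,1,0,0,0,1,0,0,0,2,1,1,1]
Step 4: insert fr at [1, 10, 22, 25, 27] -> counters=[0,2,0,1,0,0,1,0,1,1,2,0,0,0,1,1,1,0,0,0,1,0,1,0,2,2,1,2]
Step 5: insert sbn at [9, 11, 14, 15, 19] -> counters=[0,2,0,1,0,0,1,0,1,2,2,1,0,0,2,2,1,0,0,1,1,0,1,0,2,2,1,2]
Step 6: insert sp at [1, 6, 15, 24, 27] -> counters=[0,3,0,1,0,0,2,0,1,2,2,1,0,0,2,3,1,0,0,1,1,0,1,0,3,2,1,3]
Step 7: insert ln at [9, 10, 16, 20, 24] -> counters=[0,3,0,1,0,0,2,0,1,3,3,1,0,0,2,3,2,0,0,1,2,0,1,0,4,2,1,3]
Step 8: delete sp at [1, 6, 15, 24, 27] -> counters=[0,2,0,1,0,0,1,0,1,3,3,1,0,0,2,2,2,0,0,1,2,0,1,0,3,2,1,2]
Step 9: delete fr at [1, 10, 22, 25, 27] -> counters=[0,1,0,1,0,0,1,0,1,3,2,1,0,0,2,2,2,0,0,1,2,0,0,0,3,1,1,1]
Step 10: delete q at [3, 8, 14, 25, 26] -> counters=[0,1,0,0,0,0,1,0,0,3,2,1,0,0,1,2,2,0,0,1,2,0,0,0,3,0,0,1]
Step 11: insert fr at [1, 10, 22, 25, 27] -> counters=[0,2,0,0,0,0,1,0,0,3,3,1,0,0,1,2,2,0,0,1,2,0,1,0,3,1,0,2]
Step 12: insert sbn at [9, 11, 14, 15, 19] -> counters=[0,2,0,0,0,0,1,0,0,4,3,2,0,0,2,3,2,0,0,2,2,0,1,0,3,1,0,2]
Step 13: insert sbn at [9, 11, 14, 15, 19] -> counters=[0,2,0,0,0,0,1,0,0,5,3,3,0,0,3,4,2,0,0,3,2,0,1,0,3,1,0,2]
Step 14: delete sp at [1, 6, 15, 24, 27] -> counters=[0,1,0,0,0,0,0,0,0,5,3,3,0,0,3,3,2,0,0,3,2,0,1,0,2,1,0,1]
Step 15: delete sbn at [9, 11, 14, 15, 19] -> counters=[0,1,0,0,0,0,0,0,0,4,3,2,0,0,2,2,2,0,0,2,2,0,1,0,2,1,0,1]
Step 16: insert sbn at [9, 11, 14, 15, 19] -> counters=[0,1,0,0,0,0,0,0,0,5,3,3,0,0,3,3,2,0,0,3,2,0,1,0,2,1,0,1]
Step 17: insert sbn at [9, 11, 14, 15, 19] -> counters=[0,1,0,0,0,0,0,0,0,6,3,4,0,0,4,4,2,0,0,4,2,0,1,0,2,1,0,1]
Step 18: delete sbn at [9, 11, 14, 15, 19] -> counters=[0,1,0,0,0,0,0,0,0,5,3,3,0,0,3,3,2,0,0,3,2,0,1,0,2,1,0,1]
Step 19: delete fr at [1, 10, 22, 25, 27] -> counters=[0,0,0,0,0,0,0,0,0,5,2,3,0,0,3,3,2,0,0,3,2,0,0,0,2,0,0,0]
Step 20: insert ln at [9, 10, 16, 20, 24] -> counters=[0,0,0,0,0,0,0,0,0,6,3,3,0,0,3,3,3,0,0,3,3,0,0,0,3,0,0,0]
Step 21: delete ln at [9, 10, 16, 20, 24] -> counters=[0,0,0,0,0,0,0,0,0,5,2,3,0,0,3,3,2,0,0,3,2,0,0,0,2,0,0,0]
Step 22: delete ln at [9, 10, 16, 20, 24] -> counters=[0,0,0,0,0,0,0,0,0,4,1,3,0,0,3,3,1,0,0,3,1,0,0,0,1,0,0,0]
Step 23: delete ln at [9, 10, 16, 20, 24] -> counters=[0,0,0,0,0,0,0,0,0,3,0,3,0,0,3,3,0,0,0,3,0,0,0,0,0,0,0,0]
Step 24: delete sbn at [9, 11, 14, 15, 19] -> counters=[0,0,0,0,0,0,0,0,0,2,0,2,0,0,2,2,0,0,0,2,0,0,0,0,0,0,0,0]
Step 25: delete sbn at [9, 11, 14, 15, 19] -> counters=[0,0,0,0,0,0,0,0,0,1,0,1,0,0,1,1,0,0,0,1,0,0,0,0,0,0,0,0]
Step 26: insert fr at [1, 10, 22, 25, 27] -> counters=[0,1,0,0,0,0,0,0,0,1,1,1,0,0,1,1,0,0,0,1,0,0,1,0,0,1,0,1]
Step 27: insert fr at [1, 10, 22, 25, 27] -> counters=[0,2,0,0,0,0,0,0,0,1,2,1,0,0,1,1,0,0,0,1,0,0,2,0,0,2,0,2]
Step 28: insert fr at [1, 10, 22, 25, 27] -> counters=[0,3,0,0,0,0,0,0,0,1,3,1,0,0,1,1,0,0,0,1,0,0,3,0,0,3,0,3]
Final counters=[0,3,0,0,0,0,0,0,0,1,3,1,0,0,1,1,0,0,0,1,0,0,3,0,0,3,0,3] -> counters[8]=0

Answer: 0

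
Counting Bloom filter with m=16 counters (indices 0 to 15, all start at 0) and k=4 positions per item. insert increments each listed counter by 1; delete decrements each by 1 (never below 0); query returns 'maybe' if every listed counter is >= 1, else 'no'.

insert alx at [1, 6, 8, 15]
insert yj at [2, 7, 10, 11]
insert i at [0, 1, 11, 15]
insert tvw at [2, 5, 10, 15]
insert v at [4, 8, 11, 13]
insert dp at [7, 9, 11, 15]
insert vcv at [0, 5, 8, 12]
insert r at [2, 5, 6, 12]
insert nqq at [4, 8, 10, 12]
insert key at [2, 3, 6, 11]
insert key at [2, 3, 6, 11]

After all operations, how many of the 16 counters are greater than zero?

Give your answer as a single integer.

Step 1: insert alx at [1, 6, 8, 15] -> counters=[0,1,0,0,0,0,1,0,1,0,0,0,0,0,0,1]
Step 2: insert yj at [2, 7, 10, 11] -> counters=[0,1,1,0,0,0,1,1,1,0,1,1,0,0,0,1]
Step 3: insert i at [0, 1, 11, 15] -> counters=[1,2,1,0,0,0,1,1,1,0,1,2,0,0,0,2]
Step 4: insert tvw at [2, 5, 10, 15] -> counters=[1,2,2,0,0,1,1,1,1,0,2,2,0,0,0,3]
Step 5: insert v at [4, 8, 11, 13] -> counters=[1,2,2,0,1,1,1,1,2,0,2,3,0,1,0,3]
Step 6: insert dp at [7, 9, 11, 15] -> counters=[1,2,2,0,1,1,1,2,2,1,2,4,0,1,0,4]
Step 7: insert vcv at [0, 5, 8, 12] -> counters=[2,2,2,0,1,2,1,2,3,1,2,4,1,1,0,4]
Step 8: insert r at [2, 5, 6, 12] -> counters=[2,2,3,0,1,3,2,2,3,1,2,4,2,1,0,4]
Step 9: insert nqq at [4, 8, 10, 12] -> counters=[2,2,3,0,2,3,2,2,4,1,3,4,3,1,0,4]
Step 10: insert key at [2, 3, 6, 11] -> counters=[2,2,4,1,2,3,3,2,4,1,3,5,3,1,0,4]
Step 11: insert key at [2, 3, 6, 11] -> counters=[2,2,5,2,2,3,4,2,4,1,3,6,3,1,0,4]
Final counters=[2,2,5,2,2,3,4,2,4,1,3,6,3,1,0,4] -> 15 nonzero

Answer: 15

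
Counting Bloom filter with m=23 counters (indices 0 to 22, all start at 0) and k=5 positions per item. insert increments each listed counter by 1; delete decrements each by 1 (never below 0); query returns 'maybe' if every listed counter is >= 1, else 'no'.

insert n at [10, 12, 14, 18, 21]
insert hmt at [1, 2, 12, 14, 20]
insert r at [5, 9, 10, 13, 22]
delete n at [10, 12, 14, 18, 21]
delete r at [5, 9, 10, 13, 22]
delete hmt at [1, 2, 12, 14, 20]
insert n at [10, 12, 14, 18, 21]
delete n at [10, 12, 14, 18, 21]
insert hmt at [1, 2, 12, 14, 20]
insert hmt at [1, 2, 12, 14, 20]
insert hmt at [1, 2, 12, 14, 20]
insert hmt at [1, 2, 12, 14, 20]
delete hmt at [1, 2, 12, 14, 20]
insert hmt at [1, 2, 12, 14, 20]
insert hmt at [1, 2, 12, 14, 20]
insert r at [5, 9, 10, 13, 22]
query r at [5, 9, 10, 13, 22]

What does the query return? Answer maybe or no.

Answer: maybe

Derivation:
Step 1: insert n at [10, 12, 14, 18, 21] -> counters=[0,0,0,0,0,0,0,0,0,0,1,0,1,0,1,0,0,0,1,0,0,1,0]
Step 2: insert hmt at [1, 2, 12, 14, 20] -> counters=[0,1,1,0,0,0,0,0,0,0,1,0,2,0,2,0,0,0,1,0,1,1,0]
Step 3: insert r at [5, 9, 10, 13, 22] -> counters=[0,1,1,0,0,1,0,0,0,1,2,0,2,1,2,0,0,0,1,0,1,1,1]
Step 4: delete n at [10, 12, 14, 18, 21] -> counters=[0,1,1,0,0,1,0,0,0,1,1,0,1,1,1,0,0,0,0,0,1,0,1]
Step 5: delete r at [5, 9, 10, 13, 22] -> counters=[0,1,1,0,0,0,0,0,0,0,0,0,1,0,1,0,0,0,0,0,1,0,0]
Step 6: delete hmt at [1, 2, 12, 14, 20] -> counters=[0,0,0,0,0,0,0,0,0,0,0,0,0,0,0,0,0,0,0,0,0,0,0]
Step 7: insert n at [10, 12, 14, 18, 21] -> counters=[0,0,0,0,0,0,0,0,0,0,1,0,1,0,1,0,0,0,1,0,0,1,0]
Step 8: delete n at [10, 12, 14, 18, 21] -> counters=[0,0,0,0,0,0,0,0,0,0,0,0,0,0,0,0,0,0,0,0,0,0,0]
Step 9: insert hmt at [1, 2, 12, 14, 20] -> counters=[0,1,1,0,0,0,0,0,0,0,0,0,1,0,1,0,0,0,0,0,1,0,0]
Step 10: insert hmt at [1, 2, 12, 14, 20] -> counters=[0,2,2,0,0,0,0,0,0,0,0,0,2,0,2,0,0,0,0,0,2,0,0]
Step 11: insert hmt at [1, 2, 12, 14, 20] -> counters=[0,3,3,0,0,0,0,0,0,0,0,0,3,0,3,0,0,0,0,0,3,0,0]
Step 12: insert hmt at [1, 2, 12, 14, 20] -> counters=[0,4,4,0,0,0,0,0,0,0,0,0,4,0,4,0,0,0,0,0,4,0,0]
Step 13: delete hmt at [1, 2, 12, 14, 20] -> counters=[0,3,3,0,0,0,0,0,0,0,0,0,3,0,3,0,0,0,0,0,3,0,0]
Step 14: insert hmt at [1, 2, 12, 14, 20] -> counters=[0,4,4,0,0,0,0,0,0,0,0,0,4,0,4,0,0,0,0,0,4,0,0]
Step 15: insert hmt at [1, 2, 12, 14, 20] -> counters=[0,5,5,0,0,0,0,0,0,0,0,0,5,0,5,0,0,0,0,0,5,0,0]
Step 16: insert r at [5, 9, 10, 13, 22] -> counters=[0,5,5,0,0,1,0,0,0,1,1,0,5,1,5,0,0,0,0,0,5,0,1]
Query r: check counters[5]=1 counters[9]=1 counters[10]=1 counters[13]=1 counters[22]=1 -> maybe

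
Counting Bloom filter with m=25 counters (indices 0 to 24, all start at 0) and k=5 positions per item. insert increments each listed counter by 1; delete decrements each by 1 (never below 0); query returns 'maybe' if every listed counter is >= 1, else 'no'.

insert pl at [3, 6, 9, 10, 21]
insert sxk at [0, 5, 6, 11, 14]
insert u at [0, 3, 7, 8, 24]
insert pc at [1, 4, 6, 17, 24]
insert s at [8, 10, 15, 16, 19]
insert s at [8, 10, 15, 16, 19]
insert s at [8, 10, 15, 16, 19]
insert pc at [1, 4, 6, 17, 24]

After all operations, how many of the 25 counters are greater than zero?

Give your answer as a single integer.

Answer: 18

Derivation:
Step 1: insert pl at [3, 6, 9, 10, 21] -> counters=[0,0,0,1,0,0,1,0,0,1,1,0,0,0,0,0,0,0,0,0,0,1,0,0,0]
Step 2: insert sxk at [0, 5, 6, 11, 14] -> counters=[1,0,0,1,0,1,2,0,0,1,1,1,0,0,1,0,0,0,0,0,0,1,0,0,0]
Step 3: insert u at [0, 3, 7, 8, 24] -> counters=[2,0,0,2,0,1,2,1,1,1,1,1,0,0,1,0,0,0,0,0,0,1,0,0,1]
Step 4: insert pc at [1, 4, 6, 17, 24] -> counters=[2,1,0,2,1,1,3,1,1,1,1,1,0,0,1,0,0,1,0,0,0,1,0,0,2]
Step 5: insert s at [8, 10, 15, 16, 19] -> counters=[2,1,0,2,1,1,3,1,2,1,2,1,0,0,1,1,1,1,0,1,0,1,0,0,2]
Step 6: insert s at [8, 10, 15, 16, 19] -> counters=[2,1,0,2,1,1,3,1,3,1,3,1,0,0,1,2,2,1,0,2,0,1,0,0,2]
Step 7: insert s at [8, 10, 15, 16, 19] -> counters=[2,1,0,2,1,1,3,1,4,1,4,1,0,0,1,3,3,1,0,3,0,1,0,0,2]
Step 8: insert pc at [1, 4, 6, 17, 24] -> counters=[2,2,0,2,2,1,4,1,4,1,4,1,0,0,1,3,3,2,0,3,0,1,0,0,3]
Final counters=[2,2,0,2,2,1,4,1,4,1,4,1,0,0,1,3,3,2,0,3,0,1,0,0,3] -> 18 nonzero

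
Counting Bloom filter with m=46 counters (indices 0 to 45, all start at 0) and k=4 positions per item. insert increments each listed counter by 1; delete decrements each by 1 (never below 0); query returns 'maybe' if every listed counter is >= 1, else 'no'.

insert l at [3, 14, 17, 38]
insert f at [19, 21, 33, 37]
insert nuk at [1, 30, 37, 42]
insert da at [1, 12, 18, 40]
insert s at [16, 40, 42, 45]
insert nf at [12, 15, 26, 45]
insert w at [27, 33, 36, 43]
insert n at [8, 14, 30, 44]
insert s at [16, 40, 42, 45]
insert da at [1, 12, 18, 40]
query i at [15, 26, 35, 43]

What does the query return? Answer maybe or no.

Answer: no

Derivation:
Step 1: insert l at [3, 14, 17, 38] -> counters=[0,0,0,1,0,0,0,0,0,0,0,0,0,0,1,0,0,1,0,0,0,0,0,0,0,0,0,0,0,0,0,0,0,0,0,0,0,0,1,0,0,0,0,0,0,0]
Step 2: insert f at [19, 21, 33, 37] -> counters=[0,0,0,1,0,0,0,0,0,0,0,0,0,0,1,0,0,1,0,1,0,1,0,0,0,0,0,0,0,0,0,0,0,1,0,0,0,1,1,0,0,0,0,0,0,0]
Step 3: insert nuk at [1, 30, 37, 42] -> counters=[0,1,0,1,0,0,0,0,0,0,0,0,0,0,1,0,0,1,0,1,0,1,0,0,0,0,0,0,0,0,1,0,0,1,0,0,0,2,1,0,0,0,1,0,0,0]
Step 4: insert da at [1, 12, 18, 40] -> counters=[0,2,0,1,0,0,0,0,0,0,0,0,1,0,1,0,0,1,1,1,0,1,0,0,0,0,0,0,0,0,1,0,0,1,0,0,0,2,1,0,1,0,1,0,0,0]
Step 5: insert s at [16, 40, 42, 45] -> counters=[0,2,0,1,0,0,0,0,0,0,0,0,1,0,1,0,1,1,1,1,0,1,0,0,0,0,0,0,0,0,1,0,0,1,0,0,0,2,1,0,2,0,2,0,0,1]
Step 6: insert nf at [12, 15, 26, 45] -> counters=[0,2,0,1,0,0,0,0,0,0,0,0,2,0,1,1,1,1,1,1,0,1,0,0,0,0,1,0,0,0,1,0,0,1,0,0,0,2,1,0,2,0,2,0,0,2]
Step 7: insert w at [27, 33, 36, 43] -> counters=[0,2,0,1,0,0,0,0,0,0,0,0,2,0,1,1,1,1,1,1,0,1,0,0,0,0,1,1,0,0,1,0,0,2,0,0,1,2,1,0,2,0,2,1,0,2]
Step 8: insert n at [8, 14, 30, 44] -> counters=[0,2,0,1,0,0,0,0,1,0,0,0,2,0,2,1,1,1,1,1,0,1,0,0,0,0,1,1,0,0,2,0,0,2,0,0,1,2,1,0,2,0,2,1,1,2]
Step 9: insert s at [16, 40, 42, 45] -> counters=[0,2,0,1,0,0,0,0,1,0,0,0,2,0,2,1,2,1,1,1,0,1,0,0,0,0,1,1,0,0,2,0,0,2,0,0,1,2,1,0,3,0,3,1,1,3]
Step 10: insert da at [1, 12, 18, 40] -> counters=[0,3,0,1,0,0,0,0,1,0,0,0,3,0,2,1,2,1,2,1,0,1,0,0,0,0,1,1,0,0,2,0,0,2,0,0,1,2,1,0,4,0,3,1,1,3]
Query i: check counters[15]=1 counters[26]=1 counters[35]=0 counters[43]=1 -> no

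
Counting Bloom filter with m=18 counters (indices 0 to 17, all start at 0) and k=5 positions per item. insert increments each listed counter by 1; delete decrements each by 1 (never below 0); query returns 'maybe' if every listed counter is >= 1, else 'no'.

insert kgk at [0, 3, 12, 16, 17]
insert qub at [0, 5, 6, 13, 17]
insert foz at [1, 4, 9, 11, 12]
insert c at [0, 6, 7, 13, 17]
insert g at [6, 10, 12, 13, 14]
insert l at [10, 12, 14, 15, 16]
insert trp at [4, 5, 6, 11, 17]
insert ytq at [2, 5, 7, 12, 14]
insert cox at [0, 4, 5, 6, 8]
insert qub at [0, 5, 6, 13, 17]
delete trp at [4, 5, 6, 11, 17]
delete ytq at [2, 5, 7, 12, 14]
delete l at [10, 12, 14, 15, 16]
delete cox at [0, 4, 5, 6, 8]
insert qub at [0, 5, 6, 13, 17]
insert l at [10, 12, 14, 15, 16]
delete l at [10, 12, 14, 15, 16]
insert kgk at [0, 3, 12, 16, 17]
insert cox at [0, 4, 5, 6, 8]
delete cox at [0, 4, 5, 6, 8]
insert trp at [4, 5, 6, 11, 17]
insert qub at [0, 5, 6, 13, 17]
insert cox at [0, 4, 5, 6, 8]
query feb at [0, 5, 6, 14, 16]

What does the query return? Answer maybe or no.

Answer: maybe

Derivation:
Step 1: insert kgk at [0, 3, 12, 16, 17] -> counters=[1,0,0,1,0,0,0,0,0,0,0,0,1,0,0,0,1,1]
Step 2: insert qub at [0, 5, 6, 13, 17] -> counters=[2,0,0,1,0,1,1,0,0,0,0,0,1,1,0,0,1,2]
Step 3: insert foz at [1, 4, 9, 11, 12] -> counters=[2,1,0,1,1,1,1,0,0,1,0,1,2,1,0,0,1,2]
Step 4: insert c at [0, 6, 7, 13, 17] -> counters=[3,1,0,1,1,1,2,1,0,1,0,1,2,2,0,0,1,3]
Step 5: insert g at [6, 10, 12, 13, 14] -> counters=[3,1,0,1,1,1,3,1,0,1,1,1,3,3,1,0,1,3]
Step 6: insert l at [10, 12, 14, 15, 16] -> counters=[3,1,0,1,1,1,3,1,0,1,2,1,4,3,2,1,2,3]
Step 7: insert trp at [4, 5, 6, 11, 17] -> counters=[3,1,0,1,2,2,4,1,0,1,2,2,4,3,2,1,2,4]
Step 8: insert ytq at [2, 5, 7, 12, 14] -> counters=[3,1,1,1,2,3,4,2,0,1,2,2,5,3,3,1,2,4]
Step 9: insert cox at [0, 4, 5, 6, 8] -> counters=[4,1,1,1,3,4,5,2,1,1,2,2,5,3,3,1,2,4]
Step 10: insert qub at [0, 5, 6, 13, 17] -> counters=[5,1,1,1,3,5,6,2,1,1,2,2,5,4,3,1,2,5]
Step 11: delete trp at [4, 5, 6, 11, 17] -> counters=[5,1,1,1,2,4,5,2,1,1,2,1,5,4,3,1,2,4]
Step 12: delete ytq at [2, 5, 7, 12, 14] -> counters=[5,1,0,1,2,3,5,1,1,1,2,1,4,4,2,1,2,4]
Step 13: delete l at [10, 12, 14, 15, 16] -> counters=[5,1,0,1,2,3,5,1,1,1,1,1,3,4,1,0,1,4]
Step 14: delete cox at [0, 4, 5, 6, 8] -> counters=[4,1,0,1,1,2,4,1,0,1,1,1,3,4,1,0,1,4]
Step 15: insert qub at [0, 5, 6, 13, 17] -> counters=[5,1,0,1,1,3,5,1,0,1,1,1,3,5,1,0,1,5]
Step 16: insert l at [10, 12, 14, 15, 16] -> counters=[5,1,0,1,1,3,5,1,0,1,2,1,4,5,2,1,2,5]
Step 17: delete l at [10, 12, 14, 15, 16] -> counters=[5,1,0,1,1,3,5,1,0,1,1,1,3,5,1,0,1,5]
Step 18: insert kgk at [0, 3, 12, 16, 17] -> counters=[6,1,0,2,1,3,5,1,0,1,1,1,4,5,1,0,2,6]
Step 19: insert cox at [0, 4, 5, 6, 8] -> counters=[7,1,0,2,2,4,6,1,1,1,1,1,4,5,1,0,2,6]
Step 20: delete cox at [0, 4, 5, 6, 8] -> counters=[6,1,0,2,1,3,5,1,0,1,1,1,4,5,1,0,2,6]
Step 21: insert trp at [4, 5, 6, 11, 17] -> counters=[6,1,0,2,2,4,6,1,0,1,1,2,4,5,1,0,2,7]
Step 22: insert qub at [0, 5, 6, 13, 17] -> counters=[7,1,0,2,2,5,7,1,0,1,1,2,4,6,1,0,2,8]
Step 23: insert cox at [0, 4, 5, 6, 8] -> counters=[8,1,0,2,3,6,8,1,1,1,1,2,4,6,1,0,2,8]
Query feb: check counters[0]=8 counters[5]=6 counters[6]=8 counters[14]=1 counters[16]=2 -> maybe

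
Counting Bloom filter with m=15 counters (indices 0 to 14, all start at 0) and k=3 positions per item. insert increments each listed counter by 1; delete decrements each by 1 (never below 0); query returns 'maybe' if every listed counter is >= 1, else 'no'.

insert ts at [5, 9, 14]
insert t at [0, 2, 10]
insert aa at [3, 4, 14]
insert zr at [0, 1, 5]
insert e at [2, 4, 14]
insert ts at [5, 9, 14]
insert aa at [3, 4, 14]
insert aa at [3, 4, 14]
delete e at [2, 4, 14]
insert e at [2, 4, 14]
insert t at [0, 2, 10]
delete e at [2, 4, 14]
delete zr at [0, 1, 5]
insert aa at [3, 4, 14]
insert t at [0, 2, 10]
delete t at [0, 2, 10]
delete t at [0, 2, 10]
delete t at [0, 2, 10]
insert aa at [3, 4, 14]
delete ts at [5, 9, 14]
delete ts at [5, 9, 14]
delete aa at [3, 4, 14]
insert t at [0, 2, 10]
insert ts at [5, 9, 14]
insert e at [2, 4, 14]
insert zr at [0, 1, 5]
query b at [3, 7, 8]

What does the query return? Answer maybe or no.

Answer: no

Derivation:
Step 1: insert ts at [5, 9, 14] -> counters=[0,0,0,0,0,1,0,0,0,1,0,0,0,0,1]
Step 2: insert t at [0, 2, 10] -> counters=[1,0,1,0,0,1,0,0,0,1,1,0,0,0,1]
Step 3: insert aa at [3, 4, 14] -> counters=[1,0,1,1,1,1,0,0,0,1,1,0,0,0,2]
Step 4: insert zr at [0, 1, 5] -> counters=[2,1,1,1,1,2,0,0,0,1,1,0,0,0,2]
Step 5: insert e at [2, 4, 14] -> counters=[2,1,2,1,2,2,0,0,0,1,1,0,0,0,3]
Step 6: insert ts at [5, 9, 14] -> counters=[2,1,2,1,2,3,0,0,0,2,1,0,0,0,4]
Step 7: insert aa at [3, 4, 14] -> counters=[2,1,2,2,3,3,0,0,0,2,1,0,0,0,5]
Step 8: insert aa at [3, 4, 14] -> counters=[2,1,2,3,4,3,0,0,0,2,1,0,0,0,6]
Step 9: delete e at [2, 4, 14] -> counters=[2,1,1,3,3,3,0,0,0,2,1,0,0,0,5]
Step 10: insert e at [2, 4, 14] -> counters=[2,1,2,3,4,3,0,0,0,2,1,0,0,0,6]
Step 11: insert t at [0, 2, 10] -> counters=[3,1,3,3,4,3,0,0,0,2,2,0,0,0,6]
Step 12: delete e at [2, 4, 14] -> counters=[3,1,2,3,3,3,0,0,0,2,2,0,0,0,5]
Step 13: delete zr at [0, 1, 5] -> counters=[2,0,2,3,3,2,0,0,0,2,2,0,0,0,5]
Step 14: insert aa at [3, 4, 14] -> counters=[2,0,2,4,4,2,0,0,0,2,2,0,0,0,6]
Step 15: insert t at [0, 2, 10] -> counters=[3,0,3,4,4,2,0,0,0,2,3,0,0,0,6]
Step 16: delete t at [0, 2, 10] -> counters=[2,0,2,4,4,2,0,0,0,2,2,0,0,0,6]
Step 17: delete t at [0, 2, 10] -> counters=[1,0,1,4,4,2,0,0,0,2,1,0,0,0,6]
Step 18: delete t at [0, 2, 10] -> counters=[0,0,0,4,4,2,0,0,0,2,0,0,0,0,6]
Step 19: insert aa at [3, 4, 14] -> counters=[0,0,0,5,5,2,0,0,0,2,0,0,0,0,7]
Step 20: delete ts at [5, 9, 14] -> counters=[0,0,0,5,5,1,0,0,0,1,0,0,0,0,6]
Step 21: delete ts at [5, 9, 14] -> counters=[0,0,0,5,5,0,0,0,0,0,0,0,0,0,5]
Step 22: delete aa at [3, 4, 14] -> counters=[0,0,0,4,4,0,0,0,0,0,0,0,0,0,4]
Step 23: insert t at [0, 2, 10] -> counters=[1,0,1,4,4,0,0,0,0,0,1,0,0,0,4]
Step 24: insert ts at [5, 9, 14] -> counters=[1,0,1,4,4,1,0,0,0,1,1,0,0,0,5]
Step 25: insert e at [2, 4, 14] -> counters=[1,0,2,4,5,1,0,0,0,1,1,0,0,0,6]
Step 26: insert zr at [0, 1, 5] -> counters=[2,1,2,4,5,2,0,0,0,1,1,0,0,0,6]
Query b: check counters[3]=4 counters[7]=0 counters[8]=0 -> no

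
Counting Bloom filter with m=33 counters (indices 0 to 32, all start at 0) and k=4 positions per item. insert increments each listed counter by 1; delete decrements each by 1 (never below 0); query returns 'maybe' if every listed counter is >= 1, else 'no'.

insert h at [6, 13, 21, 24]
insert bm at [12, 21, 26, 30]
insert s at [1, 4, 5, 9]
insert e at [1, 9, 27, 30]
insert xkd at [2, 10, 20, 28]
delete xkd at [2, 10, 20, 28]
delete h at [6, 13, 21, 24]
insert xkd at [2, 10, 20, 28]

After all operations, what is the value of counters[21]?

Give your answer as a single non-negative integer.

Answer: 1

Derivation:
Step 1: insert h at [6, 13, 21, 24] -> counters=[0,0,0,0,0,0,1,0,0,0,0,0,0,1,0,0,0,0,0,0,0,1,0,0,1,0,0,0,0,0,0,0,0]
Step 2: insert bm at [12, 21, 26, 30] -> counters=[0,0,0,0,0,0,1,0,0,0,0,0,1,1,0,0,0,0,0,0,0,2,0,0,1,0,1,0,0,0,1,0,0]
Step 3: insert s at [1, 4, 5, 9] -> counters=[0,1,0,0,1,1,1,0,0,1,0,0,1,1,0,0,0,0,0,0,0,2,0,0,1,0,1,0,0,0,1,0,0]
Step 4: insert e at [1, 9, 27, 30] -> counters=[0,2,0,0,1,1,1,0,0,2,0,0,1,1,0,0,0,0,0,0,0,2,0,0,1,0,1,1,0,0,2,0,0]
Step 5: insert xkd at [2, 10, 20, 28] -> counters=[0,2,1,0,1,1,1,0,0,2,1,0,1,1,0,0,0,0,0,0,1,2,0,0,1,0,1,1,1,0,2,0,0]
Step 6: delete xkd at [2, 10, 20, 28] -> counters=[0,2,0,0,1,1,1,0,0,2,0,0,1,1,0,0,0,0,0,0,0,2,0,0,1,0,1,1,0,0,2,0,0]
Step 7: delete h at [6, 13, 21, 24] -> counters=[0,2,0,0,1,1,0,0,0,2,0,0,1,0,0,0,0,0,0,0,0,1,0,0,0,0,1,1,0,0,2,0,0]
Step 8: insert xkd at [2, 10, 20, 28] -> counters=[0,2,1,0,1,1,0,0,0,2,1,0,1,0,0,0,0,0,0,0,1,1,0,0,0,0,1,1,1,0,2,0,0]
Final counters=[0,2,1,0,1,1,0,0,0,2,1,0,1,0,0,0,0,0,0,0,1,1,0,0,0,0,1,1,1,0,2,0,0] -> counters[21]=1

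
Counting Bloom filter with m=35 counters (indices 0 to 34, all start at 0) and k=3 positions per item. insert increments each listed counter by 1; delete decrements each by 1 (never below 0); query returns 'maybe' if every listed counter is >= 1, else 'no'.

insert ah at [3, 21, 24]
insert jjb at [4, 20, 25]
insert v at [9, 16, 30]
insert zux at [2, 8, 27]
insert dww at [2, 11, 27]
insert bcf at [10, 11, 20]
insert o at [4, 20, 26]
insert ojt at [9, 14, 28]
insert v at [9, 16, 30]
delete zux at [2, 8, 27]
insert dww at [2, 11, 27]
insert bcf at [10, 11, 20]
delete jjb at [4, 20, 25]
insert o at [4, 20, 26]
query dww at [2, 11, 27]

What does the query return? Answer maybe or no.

Answer: maybe

Derivation:
Step 1: insert ah at [3, 21, 24] -> counters=[0,0,0,1,0,0,0,0,0,0,0,0,0,0,0,0,0,0,0,0,0,1,0,0,1,0,0,0,0,0,0,0,0,0,0]
Step 2: insert jjb at [4, 20, 25] -> counters=[0,0,0,1,1,0,0,0,0,0,0,0,0,0,0,0,0,0,0,0,1,1,0,0,1,1,0,0,0,0,0,0,0,0,0]
Step 3: insert v at [9, 16, 30] -> counters=[0,0,0,1,1,0,0,0,0,1,0,0,0,0,0,0,1,0,0,0,1,1,0,0,1,1,0,0,0,0,1,0,0,0,0]
Step 4: insert zux at [2, 8, 27] -> counters=[0,0,1,1,1,0,0,0,1,1,0,0,0,0,0,0,1,0,0,0,1,1,0,0,1,1,0,1,0,0,1,0,0,0,0]
Step 5: insert dww at [2, 11, 27] -> counters=[0,0,2,1,1,0,0,0,1,1,0,1,0,0,0,0,1,0,0,0,1,1,0,0,1,1,0,2,0,0,1,0,0,0,0]
Step 6: insert bcf at [10, 11, 20] -> counters=[0,0,2,1,1,0,0,0,1,1,1,2,0,0,0,0,1,0,0,0,2,1,0,0,1,1,0,2,0,0,1,0,0,0,0]
Step 7: insert o at [4, 20, 26] -> counters=[0,0,2,1,2,0,0,0,1,1,1,2,0,0,0,0,1,0,0,0,3,1,0,0,1,1,1,2,0,0,1,0,0,0,0]
Step 8: insert ojt at [9, 14, 28] -> counters=[0,0,2,1,2,0,0,0,1,2,1,2,0,0,1,0,1,0,0,0,3,1,0,0,1,1,1,2,1,0,1,0,0,0,0]
Step 9: insert v at [9, 16, 30] -> counters=[0,0,2,1,2,0,0,0,1,3,1,2,0,0,1,0,2,0,0,0,3,1,0,0,1,1,1,2,1,0,2,0,0,0,0]
Step 10: delete zux at [2, 8, 27] -> counters=[0,0,1,1,2,0,0,0,0,3,1,2,0,0,1,0,2,0,0,0,3,1,0,0,1,1,1,1,1,0,2,0,0,0,0]
Step 11: insert dww at [2, 11, 27] -> counters=[0,0,2,1,2,0,0,0,0,3,1,3,0,0,1,0,2,0,0,0,3,1,0,0,1,1,1,2,1,0,2,0,0,0,0]
Step 12: insert bcf at [10, 11, 20] -> counters=[0,0,2,1,2,0,0,0,0,3,2,4,0,0,1,0,2,0,0,0,4,1,0,0,1,1,1,2,1,0,2,0,0,0,0]
Step 13: delete jjb at [4, 20, 25] -> counters=[0,0,2,1,1,0,0,0,0,3,2,4,0,0,1,0,2,0,0,0,3,1,0,0,1,0,1,2,1,0,2,0,0,0,0]
Step 14: insert o at [4, 20, 26] -> counters=[0,0,2,1,2,0,0,0,0,3,2,4,0,0,1,0,2,0,0,0,4,1,0,0,1,0,2,2,1,0,2,0,0,0,0]
Query dww: check counters[2]=2 counters[11]=4 counters[27]=2 -> maybe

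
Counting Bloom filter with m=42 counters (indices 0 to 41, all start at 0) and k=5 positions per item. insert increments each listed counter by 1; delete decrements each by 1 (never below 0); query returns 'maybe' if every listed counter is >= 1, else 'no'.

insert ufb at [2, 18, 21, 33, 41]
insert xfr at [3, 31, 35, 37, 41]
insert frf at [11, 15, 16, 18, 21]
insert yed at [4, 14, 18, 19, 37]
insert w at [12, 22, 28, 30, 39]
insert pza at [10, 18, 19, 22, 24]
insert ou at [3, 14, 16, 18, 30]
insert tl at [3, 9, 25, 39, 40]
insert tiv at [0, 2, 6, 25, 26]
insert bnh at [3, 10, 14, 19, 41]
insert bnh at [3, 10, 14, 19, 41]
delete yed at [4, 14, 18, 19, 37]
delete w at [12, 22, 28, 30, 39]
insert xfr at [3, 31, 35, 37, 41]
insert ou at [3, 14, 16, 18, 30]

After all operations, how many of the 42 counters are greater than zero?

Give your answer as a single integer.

Step 1: insert ufb at [2, 18, 21, 33, 41] -> counters=[0,0,1,0,0,0,0,0,0,0,0,0,0,0,0,0,0,0,1,0,0,1,0,0,0,0,0,0,0,0,0,0,0,1,0,0,0,0,0,0,0,1]
Step 2: insert xfr at [3, 31, 35, 37, 41] -> counters=[0,0,1,1,0,0,0,0,0,0,0,0,0,0,0,0,0,0,1,0,0,1,0,0,0,0,0,0,0,0,0,1,0,1,0,1,0,1,0,0,0,2]
Step 3: insert frf at [11, 15, 16, 18, 21] -> counters=[0,0,1,1,0,0,0,0,0,0,0,1,0,0,0,1,1,0,2,0,0,2,0,0,0,0,0,0,0,0,0,1,0,1,0,1,0,1,0,0,0,2]
Step 4: insert yed at [4, 14, 18, 19, 37] -> counters=[0,0,1,1,1,0,0,0,0,0,0,1,0,0,1,1,1,0,3,1,0,2,0,0,0,0,0,0,0,0,0,1,0,1,0,1,0,2,0,0,0,2]
Step 5: insert w at [12, 22, 28, 30, 39] -> counters=[0,0,1,1,1,0,0,0,0,0,0,1,1,0,1,1,1,0,3,1,0,2,1,0,0,0,0,0,1,0,1,1,0,1,0,1,0,2,0,1,0,2]
Step 6: insert pza at [10, 18, 19, 22, 24] -> counters=[0,0,1,1,1,0,0,0,0,0,1,1,1,0,1,1,1,0,4,2,0,2,2,0,1,0,0,0,1,0,1,1,0,1,0,1,0,2,0,1,0,2]
Step 7: insert ou at [3, 14, 16, 18, 30] -> counters=[0,0,1,2,1,0,0,0,0,0,1,1,1,0,2,1,2,0,5,2,0,2,2,0,1,0,0,0,1,0,2,1,0,1,0,1,0,2,0,1,0,2]
Step 8: insert tl at [3, 9, 25, 39, 40] -> counters=[0,0,1,3,1,0,0,0,0,1,1,1,1,0,2,1,2,0,5,2,0,2,2,0,1,1,0,0,1,0,2,1,0,1,0,1,0,2,0,2,1,2]
Step 9: insert tiv at [0, 2, 6, 25, 26] -> counters=[1,0,2,3,1,0,1,0,0,1,1,1,1,0,2,1,2,0,5,2,0,2,2,0,1,2,1,0,1,0,2,1,0,1,0,1,0,2,0,2,1,2]
Step 10: insert bnh at [3, 10, 14, 19, 41] -> counters=[1,0,2,4,1,0,1,0,0,1,2,1,1,0,3,1,2,0,5,3,0,2,2,0,1,2,1,0,1,0,2,1,0,1,0,1,0,2,0,2,1,3]
Step 11: insert bnh at [3, 10, 14, 19, 41] -> counters=[1,0,2,5,1,0,1,0,0,1,3,1,1,0,4,1,2,0,5,4,0,2,2,0,1,2,1,0,1,0,2,1,0,1,0,1,0,2,0,2,1,4]
Step 12: delete yed at [4, 14, 18, 19, 37] -> counters=[1,0,2,5,0,0,1,0,0,1,3,1,1,0,3,1,2,0,4,3,0,2,2,0,1,2,1,0,1,0,2,1,0,1,0,1,0,1,0,2,1,4]
Step 13: delete w at [12, 22, 28, 30, 39] -> counters=[1,0,2,5,0,0,1,0,0,1,3,1,0,0,3,1,2,0,4,3,0,2,1,0,1,2,1,0,0,0,1,1,0,1,0,1,0,1,0,1,1,4]
Step 14: insert xfr at [3, 31, 35, 37, 41] -> counters=[1,0,2,6,0,0,1,0,0,1,3,1,0,0,3,1,2,0,4,3,0,2,1,0,1,2,1,0,0,0,1,2,0,1,0,2,0,2,0,1,1,5]
Step 15: insert ou at [3, 14, 16, 18, 30] -> counters=[1,0,2,7,0,0,1,0,0,1,3,1,0,0,4,1,3,0,5,3,0,2,1,0,1,2,1,0,0,0,2,2,0,1,0,2,0,2,0,1,1,5]
Final counters=[1,0,2,7,0,0,1,0,0,1,3,1,0,0,4,1,3,0,5,3,0,2,1,0,1,2,1,0,0,0,2,2,0,1,0,2,0,2,0,1,1,5] -> 25 nonzero

Answer: 25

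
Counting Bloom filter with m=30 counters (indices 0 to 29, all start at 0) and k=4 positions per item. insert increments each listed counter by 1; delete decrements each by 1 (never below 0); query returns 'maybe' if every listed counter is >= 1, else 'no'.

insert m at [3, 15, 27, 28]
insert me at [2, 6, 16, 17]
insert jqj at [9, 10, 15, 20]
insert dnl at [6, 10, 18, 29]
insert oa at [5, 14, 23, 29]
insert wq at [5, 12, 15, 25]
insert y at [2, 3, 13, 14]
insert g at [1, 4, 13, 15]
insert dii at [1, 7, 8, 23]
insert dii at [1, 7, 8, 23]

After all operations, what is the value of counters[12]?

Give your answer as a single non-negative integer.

Answer: 1

Derivation:
Step 1: insert m at [3, 15, 27, 28] -> counters=[0,0,0,1,0,0,0,0,0,0,0,0,0,0,0,1,0,0,0,0,0,0,0,0,0,0,0,1,1,0]
Step 2: insert me at [2, 6, 16, 17] -> counters=[0,0,1,1,0,0,1,0,0,0,0,0,0,0,0,1,1,1,0,0,0,0,0,0,0,0,0,1,1,0]
Step 3: insert jqj at [9, 10, 15, 20] -> counters=[0,0,1,1,0,0,1,0,0,1,1,0,0,0,0,2,1,1,0,0,1,0,0,0,0,0,0,1,1,0]
Step 4: insert dnl at [6, 10, 18, 29] -> counters=[0,0,1,1,0,0,2,0,0,1,2,0,0,0,0,2,1,1,1,0,1,0,0,0,0,0,0,1,1,1]
Step 5: insert oa at [5, 14, 23, 29] -> counters=[0,0,1,1,0,1,2,0,0,1,2,0,0,0,1,2,1,1,1,0,1,0,0,1,0,0,0,1,1,2]
Step 6: insert wq at [5, 12, 15, 25] -> counters=[0,0,1,1,0,2,2,0,0,1,2,0,1,0,1,3,1,1,1,0,1,0,0,1,0,1,0,1,1,2]
Step 7: insert y at [2, 3, 13, 14] -> counters=[0,0,2,2,0,2,2,0,0,1,2,0,1,1,2,3,1,1,1,0,1,0,0,1,0,1,0,1,1,2]
Step 8: insert g at [1, 4, 13, 15] -> counters=[0,1,2,2,1,2,2,0,0,1,2,0,1,2,2,4,1,1,1,0,1,0,0,1,0,1,0,1,1,2]
Step 9: insert dii at [1, 7, 8, 23] -> counters=[0,2,2,2,1,2,2,1,1,1,2,0,1,2,2,4,1,1,1,0,1,0,0,2,0,1,0,1,1,2]
Step 10: insert dii at [1, 7, 8, 23] -> counters=[0,3,2,2,1,2,2,2,2,1,2,0,1,2,2,4,1,1,1,0,1,0,0,3,0,1,0,1,1,2]
Final counters=[0,3,2,2,1,2,2,2,2,1,2,0,1,2,2,4,1,1,1,0,1,0,0,3,0,1,0,1,1,2] -> counters[12]=1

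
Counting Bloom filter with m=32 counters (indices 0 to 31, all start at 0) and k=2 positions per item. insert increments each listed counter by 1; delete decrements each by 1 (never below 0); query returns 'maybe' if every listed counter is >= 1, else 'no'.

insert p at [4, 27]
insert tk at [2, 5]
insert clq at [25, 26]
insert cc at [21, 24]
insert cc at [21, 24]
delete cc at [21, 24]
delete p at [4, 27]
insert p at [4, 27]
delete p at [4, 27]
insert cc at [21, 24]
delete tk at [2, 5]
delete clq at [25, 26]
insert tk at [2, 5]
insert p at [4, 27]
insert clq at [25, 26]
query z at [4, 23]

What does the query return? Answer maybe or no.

Answer: no

Derivation:
Step 1: insert p at [4, 27] -> counters=[0,0,0,0,1,0,0,0,0,0,0,0,0,0,0,0,0,0,0,0,0,0,0,0,0,0,0,1,0,0,0,0]
Step 2: insert tk at [2, 5] -> counters=[0,0,1,0,1,1,0,0,0,0,0,0,0,0,0,0,0,0,0,0,0,0,0,0,0,0,0,1,0,0,0,0]
Step 3: insert clq at [25, 26] -> counters=[0,0,1,0,1,1,0,0,0,0,0,0,0,0,0,0,0,0,0,0,0,0,0,0,0,1,1,1,0,0,0,0]
Step 4: insert cc at [21, 24] -> counters=[0,0,1,0,1,1,0,0,0,0,0,0,0,0,0,0,0,0,0,0,0,1,0,0,1,1,1,1,0,0,0,0]
Step 5: insert cc at [21, 24] -> counters=[0,0,1,0,1,1,0,0,0,0,0,0,0,0,0,0,0,0,0,0,0,2,0,0,2,1,1,1,0,0,0,0]
Step 6: delete cc at [21, 24] -> counters=[0,0,1,0,1,1,0,0,0,0,0,0,0,0,0,0,0,0,0,0,0,1,0,0,1,1,1,1,0,0,0,0]
Step 7: delete p at [4, 27] -> counters=[0,0,1,0,0,1,0,0,0,0,0,0,0,0,0,0,0,0,0,0,0,1,0,0,1,1,1,0,0,0,0,0]
Step 8: insert p at [4, 27] -> counters=[0,0,1,0,1,1,0,0,0,0,0,0,0,0,0,0,0,0,0,0,0,1,0,0,1,1,1,1,0,0,0,0]
Step 9: delete p at [4, 27] -> counters=[0,0,1,0,0,1,0,0,0,0,0,0,0,0,0,0,0,0,0,0,0,1,0,0,1,1,1,0,0,0,0,0]
Step 10: insert cc at [21, 24] -> counters=[0,0,1,0,0,1,0,0,0,0,0,0,0,0,0,0,0,0,0,0,0,2,0,0,2,1,1,0,0,0,0,0]
Step 11: delete tk at [2, 5] -> counters=[0,0,0,0,0,0,0,0,0,0,0,0,0,0,0,0,0,0,0,0,0,2,0,0,2,1,1,0,0,0,0,0]
Step 12: delete clq at [25, 26] -> counters=[0,0,0,0,0,0,0,0,0,0,0,0,0,0,0,0,0,0,0,0,0,2,0,0,2,0,0,0,0,0,0,0]
Step 13: insert tk at [2, 5] -> counters=[0,0,1,0,0,1,0,0,0,0,0,0,0,0,0,0,0,0,0,0,0,2,0,0,2,0,0,0,0,0,0,0]
Step 14: insert p at [4, 27] -> counters=[0,0,1,0,1,1,0,0,0,0,0,0,0,0,0,0,0,0,0,0,0,2,0,0,2,0,0,1,0,0,0,0]
Step 15: insert clq at [25, 26] -> counters=[0,0,1,0,1,1,0,0,0,0,0,0,0,0,0,0,0,0,0,0,0,2,0,0,2,1,1,1,0,0,0,0]
Query z: check counters[4]=1 counters[23]=0 -> no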